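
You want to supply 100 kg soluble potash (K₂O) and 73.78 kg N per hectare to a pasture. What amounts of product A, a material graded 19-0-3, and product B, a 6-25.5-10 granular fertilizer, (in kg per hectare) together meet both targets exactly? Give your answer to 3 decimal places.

80.116 kg product A, 975.965 kg product B

With a, b = kg per hectare of product A and product B:
K₂O: 0.03·a + 0.1·b = 100
N: 0.19·a + 0.06·b = 73.78
From row1: a = (100 − 0.1·b) / 0.03.
Into row2: 0.19·(100 − 0.1·b)/0.03 + 0.06·b = 73.78 → b = 975.9651, a = 80.1163.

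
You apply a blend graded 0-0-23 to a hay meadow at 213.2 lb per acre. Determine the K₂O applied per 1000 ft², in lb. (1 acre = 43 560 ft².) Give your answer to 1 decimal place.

1.1 lb K₂O per thousand sq ft

K₂O per acre = 213.2 × 23% = 49.036 lb.
Convert to per 1000 ft²: 49.036 × 0.0229568 = 1.12571 lb.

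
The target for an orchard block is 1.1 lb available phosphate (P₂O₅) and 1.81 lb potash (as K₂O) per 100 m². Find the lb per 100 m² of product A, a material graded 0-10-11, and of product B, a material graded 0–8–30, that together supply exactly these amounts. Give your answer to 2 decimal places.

8.74 lb product A, 2.83 lb product B

Let a = lb of product A, b = lb of product B (per 100 m²).
P₂O₅: 0.1·a + 0.08·b = 1.1
K₂O: 0.11·a + 0.3·b = 1.81
Eliminate a: (row1) − 0.1/0.11·(row2) → -0.192727·b = -0.545455, so b = 2.83019.
Back-substitute: a = (1.1 − 0.08·2.83019) / 0.1 = 8.73585.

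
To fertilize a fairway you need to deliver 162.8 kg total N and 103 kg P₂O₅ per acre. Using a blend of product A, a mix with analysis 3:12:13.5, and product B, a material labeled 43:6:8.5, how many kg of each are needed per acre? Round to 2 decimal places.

Let a = kg of product A, b = kg of product B (per acre).
N: 0.03·a + 0.43·b = 162.8
P₂O₅: 0.12·a + 0.06·b = 103
Solving simultaneously: a = 693.213, b = 330.241.

693.21 kg product A, 330.24 kg product B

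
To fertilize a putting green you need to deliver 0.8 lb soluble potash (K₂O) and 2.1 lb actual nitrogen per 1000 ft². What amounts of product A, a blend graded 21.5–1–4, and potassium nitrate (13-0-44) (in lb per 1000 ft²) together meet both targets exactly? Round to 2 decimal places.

9.17 lb product A, 0.98 lb potassium nitrate

Let a = lb of product A, b = lb of potassium nitrate (per 1000 ft²).
K₂O: 0.04·a + 0.44·b = 0.8
N: 0.215·a + 0.13·b = 2.1
Eliminate a: (row1) − 0.04/0.215·(row2) → 0.415814·b = 0.409302, so b = 0.98434.
Back-substitute: a = (0.8 − 0.44·0.98434) / 0.04 = 9.17226.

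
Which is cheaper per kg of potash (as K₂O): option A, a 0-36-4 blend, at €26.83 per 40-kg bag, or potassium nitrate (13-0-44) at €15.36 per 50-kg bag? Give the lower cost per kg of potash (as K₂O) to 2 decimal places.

option A: K₂O per bag = 40 × 4% = 1.6 kg; cost = 26.83 / 1.6 = €16.7687/kg K₂O.
potassium nitrate: K₂O per bag = 50 × 44% = 22 kg; cost = 15.36 / 22 = €0.6982/kg K₂O.
potassium nitrate is cheaper.

€0.70 per kg K₂O (potassium nitrate)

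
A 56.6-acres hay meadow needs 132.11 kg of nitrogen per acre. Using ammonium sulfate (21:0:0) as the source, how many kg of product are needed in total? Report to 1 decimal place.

Product per acre = 132.11 / 21% = 629.095 kg.
Total product = 629.095 × 56.6 = 35606.79 kg.

35606.8 kg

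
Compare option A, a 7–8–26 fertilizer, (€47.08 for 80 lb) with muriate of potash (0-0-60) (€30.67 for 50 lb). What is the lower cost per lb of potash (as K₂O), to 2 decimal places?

option A: K₂O per bag = 80 × 26% = 20.8 lb; cost = 47.08 / 20.8 = €2.2635/lb K₂O.
muriate of potash: K₂O per bag = 50 × 60% = 30 lb; cost = 30.67 / 30 = €1.0223/lb K₂O.
muriate of potash is cheaper.

€1.02 per lb K₂O (muriate of potash)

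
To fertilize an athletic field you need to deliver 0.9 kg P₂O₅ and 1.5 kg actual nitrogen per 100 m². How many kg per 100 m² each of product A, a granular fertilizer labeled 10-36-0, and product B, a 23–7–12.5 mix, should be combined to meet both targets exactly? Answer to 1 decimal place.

1.3 kg product A, 5.9 kg product B

Let a = kg of product A, b = kg of product B (per 100 m²).
P₂O₅: 0.36·a + 0.07·b = 0.9
N: 0.1·a + 0.23·b = 1.5
Eliminate a: (row1) − 0.36/0.1·(row2) → -0.758·b = -4.5, so b = 5.93668.
Back-substitute: a = (0.9 − 0.07·5.93668) / 0.36 = 1.34565.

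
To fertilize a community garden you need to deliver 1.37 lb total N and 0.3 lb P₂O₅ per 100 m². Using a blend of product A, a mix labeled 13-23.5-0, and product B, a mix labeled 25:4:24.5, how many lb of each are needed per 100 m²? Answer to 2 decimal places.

0.38 lb product A, 5.28 lb product B

With a, b = lb per 100 m² of product A and product B:
N: 0.13·a + 0.25·b = 1.37
P₂O₅: 0.235·a + 0.04·b = 0.3
Eliminate b: (row1) − 0.25/0.04·(row2) → -1.33875·a = -0.505, so a = 0.377218.
Then b = (0.3 − 0.235·0.377218) / 0.04 = 5.28385.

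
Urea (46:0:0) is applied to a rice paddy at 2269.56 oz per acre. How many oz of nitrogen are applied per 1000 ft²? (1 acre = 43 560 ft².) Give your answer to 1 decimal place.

24.0 oz N per thousand sq ft

nitrogen per acre = 2269.56 × 46% = 1044 oz.
Convert to per 1000 ft²: 1044 × 0.0229568 = 23.9669 oz.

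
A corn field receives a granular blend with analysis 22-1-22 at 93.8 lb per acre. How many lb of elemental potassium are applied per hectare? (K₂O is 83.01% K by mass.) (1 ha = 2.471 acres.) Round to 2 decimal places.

42.33 lb K per hectare

K₂O per acre = 93.8 × 22% = 20.636 lb.
Elemental K = 20.636 × 0.8301 = 17.1299 lb per acre.
Convert to per hectare: 17.1299 × 2.471 = 42.3281 lb.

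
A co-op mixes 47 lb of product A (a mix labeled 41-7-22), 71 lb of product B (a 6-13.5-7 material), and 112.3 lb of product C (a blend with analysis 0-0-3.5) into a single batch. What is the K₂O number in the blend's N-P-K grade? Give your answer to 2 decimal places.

8.35% K₂O

Total mass = 47 + 71 + 112.3 = 230.3 lb.
K₂O mass = 22%×47 + 7%×71 + 3.5%×112.3 = 19.2405 lb.
% K₂O = 19.2405 / 230.3 = 8.35454%.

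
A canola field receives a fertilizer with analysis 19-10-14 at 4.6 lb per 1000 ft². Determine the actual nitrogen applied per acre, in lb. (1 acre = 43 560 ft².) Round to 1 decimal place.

38.1 lb N per acre

nitrogen per 1000 ft² = 4.6 × 19% = 0.874 lb.
Convert to per acre: 0.874 × 43.56 = 38.0714 lb.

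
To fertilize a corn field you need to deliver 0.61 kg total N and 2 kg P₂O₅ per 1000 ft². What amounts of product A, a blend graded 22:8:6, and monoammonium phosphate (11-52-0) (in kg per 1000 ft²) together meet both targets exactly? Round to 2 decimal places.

Let a = kg of product A, b = kg of monoammonium phosphate (per 1000 ft²).
N: 0.22·a + 0.11·b = 0.61
P₂O₅: 0.08·a + 0.52·b = 2
Eliminate b: (row1) − 0.11/0.52·(row2) → 0.203077·a = 0.186923, so a = 0.920455.
Then b = (2 − 0.08·0.920455) / 0.52 = 3.70455.

0.92 kg product A, 3.70 kg monoammonium phosphate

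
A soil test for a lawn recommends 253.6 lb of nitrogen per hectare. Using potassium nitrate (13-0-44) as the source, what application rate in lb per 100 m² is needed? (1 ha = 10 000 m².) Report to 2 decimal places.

19.51 lb of product per hundred sq m

Product per hectare = 253.6 / 13% = 1950.77 lb.
Convert to per 100 m²: 1950.77 × 0.01 = 19.5077 lb.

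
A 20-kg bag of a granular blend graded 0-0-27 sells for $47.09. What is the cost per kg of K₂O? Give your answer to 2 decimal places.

$8.72 per kg K₂O

K₂O in bag = 20 × 27% = 5.4 kg.
Cost per kg K₂O = $47.09 / 5.4 = $8.7204.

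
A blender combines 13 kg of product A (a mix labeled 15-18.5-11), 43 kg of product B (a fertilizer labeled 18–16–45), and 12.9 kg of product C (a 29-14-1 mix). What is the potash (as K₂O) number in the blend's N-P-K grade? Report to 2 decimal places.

Total mass = 13 + 43 + 12.9 = 68.9 kg.
K₂O mass = 11%×13 + 45%×43 + 1%×12.9 = 20.909 kg.
% K₂O = 20.909 / 68.9 = 30.3469%.

30.35% K₂O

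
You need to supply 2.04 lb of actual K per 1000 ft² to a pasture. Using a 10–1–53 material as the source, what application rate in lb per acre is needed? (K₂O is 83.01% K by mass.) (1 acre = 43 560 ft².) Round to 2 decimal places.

201.98 lb of product per acre

As K₂O: 2.04 / 0.8301 = 2.45754 lb per 1000 ft².
Product per 1000 ft² = 2.45754 / 53% = 4.63686 lb.
Convert to per acre: 4.63686 × 43.56 = 201.982 lb.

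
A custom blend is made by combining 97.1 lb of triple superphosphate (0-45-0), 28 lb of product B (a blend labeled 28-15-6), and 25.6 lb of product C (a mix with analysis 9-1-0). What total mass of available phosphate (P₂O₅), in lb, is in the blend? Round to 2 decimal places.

P₂O₅ mass = 45%×97.1 + 15%×28 + 1%×25.6 = 48.151 lb.

48.15 lb P₂O₅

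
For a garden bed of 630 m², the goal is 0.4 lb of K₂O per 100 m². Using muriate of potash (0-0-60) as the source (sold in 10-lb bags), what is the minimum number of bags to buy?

1 bags

Product per 100 m² = 0.4 / 60% = 0.666667 lb.
Total product = 0.666667 × 630 / 100 = 4.2 lb.
Bags = ⌈4.2 / 10⌉ = 1.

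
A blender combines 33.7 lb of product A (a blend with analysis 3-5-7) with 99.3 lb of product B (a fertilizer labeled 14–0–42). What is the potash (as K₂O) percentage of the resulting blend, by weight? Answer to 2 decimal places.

33.13% K₂O

Total mass = 33.7 + 99.3 = 133 lb.
K₂O mass = 7%×33.7 + 42%×99.3 = 44.065 lb.
% K₂O = 44.065 / 133 = 33.1316%.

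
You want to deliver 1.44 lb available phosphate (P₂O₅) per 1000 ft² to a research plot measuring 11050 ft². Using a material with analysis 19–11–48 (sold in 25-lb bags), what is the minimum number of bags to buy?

Product per 1000 ft² = 1.44 / 11% = 13.0909 lb.
Total product = 13.0909 × 11050 / 1000 = 144.655 lb.
Bags = ⌈144.655 / 25⌉ = 6.

6 bags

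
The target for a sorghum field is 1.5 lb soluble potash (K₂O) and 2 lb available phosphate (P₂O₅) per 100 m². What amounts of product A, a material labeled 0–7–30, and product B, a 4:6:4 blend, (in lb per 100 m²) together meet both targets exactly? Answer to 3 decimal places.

0.658 lb product A, 32.566 lb product B

Per-100 m² balance (a = product A, b = product B):
K₂O: 0.3·a + 0.04·b = 1.5
P₂O₅: 0.07·a + 0.06·b = 2
Solving simultaneously: a = 0.657895, b = 32.5658.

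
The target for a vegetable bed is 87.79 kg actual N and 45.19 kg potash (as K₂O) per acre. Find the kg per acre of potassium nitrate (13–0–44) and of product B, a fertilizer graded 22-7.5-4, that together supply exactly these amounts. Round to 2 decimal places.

70.20 kg potassium nitrate, 357.56 kg product B

Let a = kg of potassium nitrate, b = kg of product B (per acre).
N: 0.13·a + 0.22·b = 87.79
K₂O: 0.44·a + 0.04·b = 45.19
Eliminate b: (row1) − 0.22/0.04·(row2) → -2.29·a = -160.755, so a = 70.1987.
Then b = (45.19 − 0.44·70.1987) / 0.04 = 357.564.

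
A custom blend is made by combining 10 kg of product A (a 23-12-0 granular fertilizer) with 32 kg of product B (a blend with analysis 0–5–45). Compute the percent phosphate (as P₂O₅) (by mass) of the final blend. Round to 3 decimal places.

Total mass = 10 + 32 = 42 kg.
P₂O₅ mass = 12%×10 + 5%×32 = 2.8 kg.
% P₂O₅ = 2.8 / 42 = 6.66667%.

6.667% P₂O₅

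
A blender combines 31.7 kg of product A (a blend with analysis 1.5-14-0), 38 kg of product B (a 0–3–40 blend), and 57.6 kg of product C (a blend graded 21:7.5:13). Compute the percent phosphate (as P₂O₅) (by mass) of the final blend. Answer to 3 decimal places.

7.775% P₂O₅

Total mass = 31.7 + 38 + 57.6 = 127.3 kg.
P₂O₅ mass = 14%×31.7 + 3%×38 + 7.5%×57.6 = 9.898 kg.
% P₂O₅ = 9.898 / 127.3 = 7.77533%.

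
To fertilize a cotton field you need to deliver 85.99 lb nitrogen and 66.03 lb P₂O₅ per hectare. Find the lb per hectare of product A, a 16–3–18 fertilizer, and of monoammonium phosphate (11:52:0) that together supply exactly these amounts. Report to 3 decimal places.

468.730 lb product A, 99.939 lb monoammonium phosphate

Let a = lb of product A, b = lb of monoammonium phosphate (per hectare).
N: 0.16·a + 0.11·b = 85.99
P₂O₅: 0.03·a + 0.52·b = 66.03
Eliminate b: (row1) − 0.11/0.52·(row2) → 0.153654·a = 72.0221, so a = 468.7297.
Then b = (66.03 − 0.03·468.7297) / 0.52 = 99.9387.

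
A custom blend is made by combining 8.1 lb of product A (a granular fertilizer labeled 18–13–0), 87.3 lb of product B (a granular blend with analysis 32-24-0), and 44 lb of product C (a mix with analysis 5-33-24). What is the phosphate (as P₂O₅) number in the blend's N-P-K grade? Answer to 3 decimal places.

Total mass = 8.1 + 87.3 + 44 = 139.4 lb.
P₂O₅ mass = 13%×8.1 + 24%×87.3 + 33%×44 = 36.525 lb.
% P₂O₅ = 36.525 / 139.4 = 26.2016%.

26.202% P₂O₅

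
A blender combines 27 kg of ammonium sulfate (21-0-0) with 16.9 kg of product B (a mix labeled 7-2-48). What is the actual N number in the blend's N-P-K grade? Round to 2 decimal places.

15.61% N

Total mass = 27 + 16.9 = 43.9 kg.
N mass = 21%×27 + 7%×16.9 = 6.853 kg.
% N = 6.853 / 43.9 = 15.6105%.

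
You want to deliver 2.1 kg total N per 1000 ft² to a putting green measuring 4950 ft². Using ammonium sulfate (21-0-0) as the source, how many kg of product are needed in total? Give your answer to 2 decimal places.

49.50 kg

Product per 1000 ft² = 2.1 / 21% = 10 kg.
Total product = 10 × 4950 / 1000 = 49.5 kg.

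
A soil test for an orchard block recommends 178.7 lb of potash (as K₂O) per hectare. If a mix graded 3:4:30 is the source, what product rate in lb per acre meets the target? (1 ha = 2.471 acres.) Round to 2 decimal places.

241.06 lb of product per acre

Product per hectare = 178.7 / 30% = 595.667 lb.
Convert to per acre: 595.667 × 0.404694 = 241.063 lb.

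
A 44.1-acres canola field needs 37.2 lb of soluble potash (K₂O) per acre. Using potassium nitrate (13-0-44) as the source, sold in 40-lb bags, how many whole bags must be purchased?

Product per acre = 37.2 / 44% = 84.5455 lb.
Total product = 84.5455 × 44.1 = 3728.45 lb.
Bags = ⌈3728.45 / 40⌉ = 94.

94 bags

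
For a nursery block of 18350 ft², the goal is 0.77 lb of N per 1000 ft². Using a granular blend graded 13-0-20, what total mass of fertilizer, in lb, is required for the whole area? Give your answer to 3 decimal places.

108.688 lb

Product per 1000 ft² = 0.77 / 13% = 5.92308 lb.
Total product = 5.92308 × 18350 / 1000 = 108.68846 lb.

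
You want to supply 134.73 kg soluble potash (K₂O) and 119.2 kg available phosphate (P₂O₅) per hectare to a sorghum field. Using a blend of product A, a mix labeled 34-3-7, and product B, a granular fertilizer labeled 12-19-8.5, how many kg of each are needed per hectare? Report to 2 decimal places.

With a, b = kg per hectare of product A and product B:
K₂O: 0.07·a + 0.085·b = 134.73
P₂O₅: 0.03·a + 0.19·b = 119.2
From row1: a = (134.73 − 0.085·b) / 0.07.
Into row2: 0.03·(134.73 − 0.085·b)/0.07 + 0.19·b = 119.2 → b = 400.195, a = 1438.763.

1438.76 kg product A, 400.20 kg product B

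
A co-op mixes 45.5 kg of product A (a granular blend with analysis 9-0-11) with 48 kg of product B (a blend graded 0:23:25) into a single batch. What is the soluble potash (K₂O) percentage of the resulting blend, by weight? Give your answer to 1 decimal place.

18.2% K₂O

Total mass = 45.5 + 48 = 93.5 kg.
K₂O mass = 11%×45.5 + 25%×48 = 17.005 kg.
% K₂O = 17.005 / 93.5 = 18.1872%.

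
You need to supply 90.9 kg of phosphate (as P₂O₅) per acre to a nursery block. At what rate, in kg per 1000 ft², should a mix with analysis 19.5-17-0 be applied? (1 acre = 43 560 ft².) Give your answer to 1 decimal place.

12.3 kg of product per thousand sq ft

Product per acre = 90.9 / 17% = 534.706 kg.
Convert to per 1000 ft²: 534.706 × 0.0229568 = 12.2752 kg.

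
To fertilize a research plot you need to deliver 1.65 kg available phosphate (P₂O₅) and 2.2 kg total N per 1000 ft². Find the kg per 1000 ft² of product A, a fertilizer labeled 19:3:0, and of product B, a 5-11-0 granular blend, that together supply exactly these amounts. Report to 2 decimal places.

With a, b = kg per 1000 ft² of product A and product B:
P₂O₅: 0.03·a + 0.11·b = 1.65
N: 0.19·a + 0.05·b = 2.2
Eliminate b: (row1) − 0.11/0.05·(row2) → -0.388·a = -3.19, so a = 8.22165.
Then b = (2.2 − 0.19·8.22165) / 0.05 = 12.7577.

8.22 kg product A, 12.76 kg product B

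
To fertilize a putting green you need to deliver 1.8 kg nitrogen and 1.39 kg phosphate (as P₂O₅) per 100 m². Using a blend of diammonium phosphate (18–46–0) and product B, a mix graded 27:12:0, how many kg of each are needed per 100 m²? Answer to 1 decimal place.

1.6 kg diammonium phosphate, 5.6 kg product B

With a, b = kg per 100 m² of diammonium phosphate and product B:
N: 0.18·a + 0.27·b = 1.8
P₂O₅: 0.46·a + 0.12·b = 1.39
Eliminate a: (row1) − 0.18/0.46·(row2) → 0.223043·b = 1.25609, so b = 5.63158.
Back-substitute: a = (1.8 − 0.27·5.63158) / 0.18 = 1.55263.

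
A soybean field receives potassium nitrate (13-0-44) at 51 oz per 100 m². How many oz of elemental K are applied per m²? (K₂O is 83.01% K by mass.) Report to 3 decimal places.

K₂O per 100 m² = 51 × 44% = 22.44 oz.
Elemental K = 22.44 × 0.8301 = 18.6274 oz per 100 m².
Convert to per m²: 18.6274 × 0.01 = 0.186274 oz.

0.186 oz K per sq m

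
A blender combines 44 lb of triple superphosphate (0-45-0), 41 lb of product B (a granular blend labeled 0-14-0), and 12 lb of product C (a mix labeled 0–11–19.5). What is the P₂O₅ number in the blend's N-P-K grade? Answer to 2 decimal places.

Total mass = 44 + 41 + 12 = 97 lb.
P₂O₅ mass = 45%×44 + 14%×41 + 11%×12 = 26.86 lb.
% P₂O₅ = 26.86 / 97 = 27.6907%.

27.69% P₂O₅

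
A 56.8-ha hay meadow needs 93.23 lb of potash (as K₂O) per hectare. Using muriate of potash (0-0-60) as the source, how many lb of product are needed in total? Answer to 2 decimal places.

8825.77 lb

Product per hectare = 93.23 / 60% = 155.383 lb.
Total product = 155.383 × 56.8 = 8825.773 lb.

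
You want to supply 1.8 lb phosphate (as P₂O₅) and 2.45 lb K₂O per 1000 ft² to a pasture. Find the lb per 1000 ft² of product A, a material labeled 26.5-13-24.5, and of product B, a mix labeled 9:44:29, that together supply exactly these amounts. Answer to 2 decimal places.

7.93 lb product A, 1.75 lb product B

Let a = lb of product A, b = lb of product B (per 1000 ft²).
P₂O₅: 0.13·a + 0.44·b = 1.8
K₂O: 0.245·a + 0.29·b = 2.45
Eliminate b: (row1) − 0.44/0.29·(row2) → -0.241724·a = -1.91724, so a = 7.93153.
Then b = (2.45 − 0.245·7.93153) / 0.29 = 1.7475.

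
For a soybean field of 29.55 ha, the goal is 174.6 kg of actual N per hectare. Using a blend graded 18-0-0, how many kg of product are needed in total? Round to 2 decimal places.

28663.50 kg

Product per hectare = 174.6 / 18% = 970 kg.
Total product = 970 × 29.55 = 28663.5 kg.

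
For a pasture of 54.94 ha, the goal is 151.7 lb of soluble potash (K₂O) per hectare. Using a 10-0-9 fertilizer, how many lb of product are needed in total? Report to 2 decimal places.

Product per hectare = 151.7 / 9% = 1685.56 lb.
Total product = 1685.56 × 54.94 = 92604.422 lb.

92604.42 lb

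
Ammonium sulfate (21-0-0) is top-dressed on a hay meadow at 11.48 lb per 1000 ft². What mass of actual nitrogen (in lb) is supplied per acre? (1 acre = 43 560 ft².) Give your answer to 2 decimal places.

nitrogen per 1000 ft² = 11.48 × 21% = 2.4108 lb.
Convert to per acre: 2.4108 × 43.56 = 105.014 lb.

105.01 lb N per acre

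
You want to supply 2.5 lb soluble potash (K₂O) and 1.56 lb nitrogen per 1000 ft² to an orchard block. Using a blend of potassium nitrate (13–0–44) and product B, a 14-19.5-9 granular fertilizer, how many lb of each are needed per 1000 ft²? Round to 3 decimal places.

4.200 lb potassium nitrate, 7.242 lb product B

Per-1000 ft² balance (a = potassium nitrate, b = product B):
K₂O: 0.44·a + 0.09·b = 2.5
N: 0.13·a + 0.14·b = 1.56
Solving simultaneously: a = 4.2004, b = 7.24248.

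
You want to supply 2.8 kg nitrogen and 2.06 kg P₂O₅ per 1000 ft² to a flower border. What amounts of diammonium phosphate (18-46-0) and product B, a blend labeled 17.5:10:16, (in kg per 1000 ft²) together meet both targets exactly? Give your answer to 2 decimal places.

1.29 kg diammonium phosphate, 14.68 kg product B

With a, b = kg per 1000 ft² of diammonium phosphate and product B:
N: 0.18·a + 0.175·b = 2.8
P₂O₅: 0.46·a + 0.1·b = 2.06
Eliminate a: (row1) − 0.18/0.46·(row2) → 0.13587·b = 1.99391, so b = 14.6752.
Back-substitute: a = (2.8 − 0.175·14.6752) / 0.18 = 1.288.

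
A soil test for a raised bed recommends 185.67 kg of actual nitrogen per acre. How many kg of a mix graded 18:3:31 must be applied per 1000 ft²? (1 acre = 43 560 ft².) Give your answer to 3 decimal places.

23.680 kg of product per thousand sq ft

Product per acre = 185.67 / 18% = 1031.5 kg.
Convert to per 1000 ft²: 1031.5 × 0.0229568 = 23.67998 kg.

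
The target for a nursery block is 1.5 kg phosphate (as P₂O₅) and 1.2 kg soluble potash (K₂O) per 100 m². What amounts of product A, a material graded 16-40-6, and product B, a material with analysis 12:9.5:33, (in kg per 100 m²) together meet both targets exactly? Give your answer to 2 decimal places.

Let a = kg of product A, b = kg of product B (per 100 m²).
P₂O₅: 0.4·a + 0.095·b = 1.5
K₂O: 0.06·a + 0.33·b = 1.2
Eliminate b: (row1) − 0.095/0.33·(row2) → 0.382727·a = 1.15455, so a = 3.01663.
Then b = (1.2 − 0.06·3.01663) / 0.33 = 3.08789.

3.02 kg product A, 3.09 kg product B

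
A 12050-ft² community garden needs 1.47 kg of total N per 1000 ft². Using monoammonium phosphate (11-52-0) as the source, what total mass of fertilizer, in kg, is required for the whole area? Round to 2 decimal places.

161.03 kg

Product per 1000 ft² = 1.47 / 11% = 13.3636 kg.
Total product = 13.3636 × 12050 / 1000 = 161.032 kg.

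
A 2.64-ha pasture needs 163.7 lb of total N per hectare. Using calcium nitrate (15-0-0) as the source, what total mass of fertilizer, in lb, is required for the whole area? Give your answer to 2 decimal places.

2881.12 lb

Product per hectare = 163.7 / 15% = 1091.33 lb.
Total product = 1091.33 × 2.64 = 2881.12 lb.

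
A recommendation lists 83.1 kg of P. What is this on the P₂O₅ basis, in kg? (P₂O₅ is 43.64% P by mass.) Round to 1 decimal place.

P₂O₅ = 83.1 / 0.4364 = 190.422 kg.

190.4 kg P₂O₅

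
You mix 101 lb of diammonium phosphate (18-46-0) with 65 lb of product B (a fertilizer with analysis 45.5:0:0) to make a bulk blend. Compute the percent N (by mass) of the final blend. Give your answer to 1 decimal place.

Total mass = 101 + 65 = 166 lb.
N mass = 18%×101 + 45.5%×65 = 47.755 lb.
% N = 47.755 / 166 = 28.7681%.

28.8% N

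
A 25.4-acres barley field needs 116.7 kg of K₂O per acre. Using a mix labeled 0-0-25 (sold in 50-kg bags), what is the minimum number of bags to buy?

Product per acre = 116.7 / 25% = 466.8 kg.
Total product = 466.8 × 25.4 = 11856.7 kg.
Bags = ⌈11856.7 / 50⌉ = 238.

238 bags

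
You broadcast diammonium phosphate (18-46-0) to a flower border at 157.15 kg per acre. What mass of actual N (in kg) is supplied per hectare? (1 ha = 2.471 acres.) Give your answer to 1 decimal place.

69.9 kg N per hectare

nitrogen per acre = 157.15 × 18% = 28.287 kg.
Convert to per hectare: 28.287 × 2.471 = 69.8972 kg.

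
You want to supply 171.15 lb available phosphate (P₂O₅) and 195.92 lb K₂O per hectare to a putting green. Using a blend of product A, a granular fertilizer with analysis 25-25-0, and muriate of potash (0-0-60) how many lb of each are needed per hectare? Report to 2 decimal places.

684.60 lb product A, 326.53 lb muriate of potash

Per-hectare balance (a = product A, b = muriate of potash):
P₂O₅: 0.25·a + 0·b = 171.15
K₂O: 0·a + 0.6·b = 195.92
Solving simultaneously: a = 684.6, b = 326.533.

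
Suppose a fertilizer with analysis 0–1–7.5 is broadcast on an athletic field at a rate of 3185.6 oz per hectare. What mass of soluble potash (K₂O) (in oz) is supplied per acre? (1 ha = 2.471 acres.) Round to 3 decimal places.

96.690 oz K₂O per acre

K₂O per hectare = 3185.6 × 7.5% = 238.92 oz.
Convert to per acre: 238.92 × 0.404694 = 96.6896 oz.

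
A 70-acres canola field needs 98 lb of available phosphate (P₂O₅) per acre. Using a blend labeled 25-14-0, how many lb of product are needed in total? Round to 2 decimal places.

49000.00 lb

Product per acre = 98 / 14% = 700 lb.
Total product = 700 × 70 = 49000 lb.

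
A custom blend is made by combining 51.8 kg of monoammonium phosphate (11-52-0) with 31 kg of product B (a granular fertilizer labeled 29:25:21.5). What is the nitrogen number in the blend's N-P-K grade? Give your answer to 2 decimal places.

17.74% N

Total mass = 51.8 + 31 = 82.8 kg.
N mass = 11%×51.8 + 29%×31 = 14.688 kg.
% N = 14.688 / 82.8 = 17.7391%.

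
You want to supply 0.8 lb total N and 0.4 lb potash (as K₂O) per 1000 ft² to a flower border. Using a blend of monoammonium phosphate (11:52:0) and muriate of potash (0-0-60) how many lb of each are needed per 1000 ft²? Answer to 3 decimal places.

With a, b = lb per 1000 ft² of monoammonium phosphate and muriate of potash:
N: 0.11·a + 0·b = 0.8
K₂O: 0·a + 0.6·b = 0.4
Solving simultaneously: a = 7.27273, b = 0.666667.

7.273 lb monoammonium phosphate, 0.667 lb muriate of potash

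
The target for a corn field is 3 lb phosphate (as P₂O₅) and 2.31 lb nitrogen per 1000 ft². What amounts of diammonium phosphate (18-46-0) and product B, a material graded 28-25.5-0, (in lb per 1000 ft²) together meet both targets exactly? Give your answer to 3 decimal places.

With a, b = lb per 1000 ft² of diammonium phosphate and product B:
P₂O₅: 0.46·a + 0.255·b = 3
N: 0.18·a + 0.28·b = 2.31
From row1: a = (3 − 0.255·b) / 0.46.
Into row2: 0.18·(3 − 0.255·b)/0.46 + 0.28·b = 2.31 → b = 6.30398, a = 3.02714.

3.027 lb diammonium phosphate, 6.304 lb product B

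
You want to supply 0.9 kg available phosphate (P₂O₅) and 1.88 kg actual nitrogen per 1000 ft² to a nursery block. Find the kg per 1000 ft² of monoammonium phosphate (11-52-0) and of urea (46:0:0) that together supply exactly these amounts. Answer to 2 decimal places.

1.73 kg monoammonium phosphate, 3.67 kg urea

Per-1000 ft² balance (a = monoammonium phosphate, b = urea):
P₂O₅: 0.52·a + 0·b = 0.9
N: 0.11·a + 0.46·b = 1.88
Solving simultaneously: a = 1.73077, b = 3.67308.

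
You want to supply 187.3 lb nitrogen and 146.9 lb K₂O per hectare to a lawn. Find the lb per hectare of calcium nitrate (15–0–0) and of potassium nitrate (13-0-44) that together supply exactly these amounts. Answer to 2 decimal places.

959.32 lb calcium nitrate, 333.86 lb potassium nitrate

Per-hectare balance (a = calcium nitrate, b = potassium nitrate):
N: 0.15·a + 0.13·b = 187.3
K₂O: 0·a + 0.44·b = 146.9
Solving simultaneously: a = 959.318, b = 333.864.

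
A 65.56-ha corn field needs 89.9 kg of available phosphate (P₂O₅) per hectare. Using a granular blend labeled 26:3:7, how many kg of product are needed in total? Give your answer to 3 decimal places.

Product per hectare = 89.9 / 3% = 2996.67 kg.
Total product = 2996.67 × 65.56 = 196461.4667 kg.

196461.467 kg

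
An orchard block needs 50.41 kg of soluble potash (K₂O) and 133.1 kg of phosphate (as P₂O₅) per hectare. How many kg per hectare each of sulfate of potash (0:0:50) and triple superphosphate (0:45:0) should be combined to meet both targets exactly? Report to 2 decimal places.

100.82 kg sulfate of potash, 295.78 kg triple superphosphate

Per-hectare balance (a = sulfate of potash, b = triple superphosphate):
K₂O: 0.5·a + 0·b = 50.41
P₂O₅: 0·a + 0.45·b = 133.1
Solving simultaneously: a = 100.82, b = 295.778.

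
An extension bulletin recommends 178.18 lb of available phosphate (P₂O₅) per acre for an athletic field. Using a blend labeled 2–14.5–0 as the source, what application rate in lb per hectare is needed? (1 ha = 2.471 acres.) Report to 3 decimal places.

3036.433 lb of product per hectare

Product per acre = 178.18 / 14.5% = 1228.83 lb.
Convert to per hectare: 1228.83 × 2.471 = 3036.43297 lb.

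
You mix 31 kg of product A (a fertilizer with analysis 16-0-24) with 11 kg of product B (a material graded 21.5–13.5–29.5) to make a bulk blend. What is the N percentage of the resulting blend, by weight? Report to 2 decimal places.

Total mass = 31 + 11 = 42 kg.
N mass = 16%×31 + 21.5%×11 = 7.325 kg.
% N = 7.325 / 42 = 17.4405%.

17.44% N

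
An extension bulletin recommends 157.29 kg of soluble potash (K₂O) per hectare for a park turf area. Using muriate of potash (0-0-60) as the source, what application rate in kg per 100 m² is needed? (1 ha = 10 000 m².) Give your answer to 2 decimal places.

Product per hectare = 157.29 / 60% = 262.15 kg.
Convert to per 100 m²: 262.15 × 0.01 = 2.6215 kg.

2.62 kg of product per hundred sq m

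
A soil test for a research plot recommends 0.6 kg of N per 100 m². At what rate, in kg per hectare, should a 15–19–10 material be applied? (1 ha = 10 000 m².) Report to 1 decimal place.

400.0 kg of product per hectare

Product per 100 m² = 0.6 / 15% = 4 kg.
Convert to per hectare: 4 × 100 = 400 kg.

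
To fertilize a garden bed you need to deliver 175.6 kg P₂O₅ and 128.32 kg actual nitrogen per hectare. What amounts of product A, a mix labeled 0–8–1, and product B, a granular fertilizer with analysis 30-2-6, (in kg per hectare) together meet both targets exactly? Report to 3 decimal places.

2088.067 kg product A, 427.733 kg product B

Per-hectare balance (a = product A, b = product B):
P₂O₅: 0.08·a + 0.02·b = 175.6
N: 0·a + 0.3·b = 128.32
Solving simultaneously: a = 2088.0667, b = 427.7333.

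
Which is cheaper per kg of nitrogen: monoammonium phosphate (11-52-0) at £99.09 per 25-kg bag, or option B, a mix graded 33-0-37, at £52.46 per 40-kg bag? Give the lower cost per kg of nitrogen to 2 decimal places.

monoammonium phosphate: N per bag = 25 × 11% = 2.75 kg; cost = 99.09 / 2.75 = £36.0327/kg N.
option B: N per bag = 40 × 33% = 13.2 kg; cost = 52.46 / 13.2 = £3.9742/kg N.
option B is cheaper.

£3.97 per kg N (option B)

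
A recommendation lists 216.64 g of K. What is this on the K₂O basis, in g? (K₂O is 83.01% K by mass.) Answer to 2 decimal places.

260.98 g K₂O

K₂O = 216.64 / 0.8301 = 260.981 g.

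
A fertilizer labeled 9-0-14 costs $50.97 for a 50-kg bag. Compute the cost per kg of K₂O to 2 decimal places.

$7.28 per kg K₂O

K₂O in bag = 50 × 14% = 7 kg.
Cost per kg K₂O = $50.97 / 7 = $7.2814.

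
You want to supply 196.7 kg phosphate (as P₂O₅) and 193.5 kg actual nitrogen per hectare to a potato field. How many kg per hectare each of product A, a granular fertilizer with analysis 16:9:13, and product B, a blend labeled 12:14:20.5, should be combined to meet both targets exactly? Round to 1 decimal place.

Per-hectare balance (a = product A, b = product B):
P₂O₅: 0.09·a + 0.14·b = 196.7
N: 0.16·a + 0.12·b = 193.5
From row1: a = (196.7 − 0.14·b) / 0.09.
Into row2: 0.16·(196.7 − 0.14·b)/0.09 + 0.12·b = 193.5 → b = 1211.81, a = 300.517.

300.5 kg product A, 1211.8 kg product B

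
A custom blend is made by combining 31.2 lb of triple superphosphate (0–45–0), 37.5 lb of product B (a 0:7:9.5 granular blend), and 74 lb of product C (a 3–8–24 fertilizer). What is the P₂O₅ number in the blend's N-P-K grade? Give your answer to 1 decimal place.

Total mass = 31.2 + 37.5 + 74 = 142.7 lb.
P₂O₅ mass = 45%×31.2 + 7%×37.5 + 8%×74 = 22.585 lb.
% P₂O₅ = 22.585 / 142.7 = 15.8269%.

15.8% P₂O₅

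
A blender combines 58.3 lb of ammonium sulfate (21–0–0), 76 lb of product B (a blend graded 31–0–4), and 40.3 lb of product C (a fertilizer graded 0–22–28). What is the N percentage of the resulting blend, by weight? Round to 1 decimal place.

20.5% N

Total mass = 58.3 + 76 + 40.3 = 174.6 lb.
N mass = 21%×58.3 + 31%×76 + 0%×40.3 = 35.803 lb.
% N = 35.803 / 174.6 = 20.5057%.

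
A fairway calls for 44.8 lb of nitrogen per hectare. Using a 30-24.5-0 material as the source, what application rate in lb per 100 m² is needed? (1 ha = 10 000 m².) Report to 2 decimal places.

Product per hectare = 44.8 / 30% = 149.333 lb.
Convert to per 100 m²: 149.333 × 0.01 = 1.49333 lb.

1.49 lb of product per hundred sq m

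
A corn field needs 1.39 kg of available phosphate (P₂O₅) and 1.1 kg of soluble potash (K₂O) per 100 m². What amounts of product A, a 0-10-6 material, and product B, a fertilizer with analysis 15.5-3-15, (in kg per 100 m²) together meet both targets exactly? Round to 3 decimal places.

With a, b = kg per 100 m² of product A and product B:
P₂O₅: 0.1·a + 0.03·b = 1.39
K₂O: 0.06·a + 0.15·b = 1.1
From row1: a = (1.39 − 0.03·b) / 0.1.
Into row2: 0.06·(1.39 − 0.03·b)/0.1 + 0.15·b = 1.1 → b = 2.01515, a = 13.29545.

13.295 kg product A, 2.015 kg product B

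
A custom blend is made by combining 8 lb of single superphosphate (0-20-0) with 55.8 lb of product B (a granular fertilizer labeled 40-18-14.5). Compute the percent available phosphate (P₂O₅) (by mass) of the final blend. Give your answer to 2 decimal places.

Total mass = 8 + 55.8 = 63.8 lb.
P₂O₅ mass = 20%×8 + 18%×55.8 = 11.644 lb.
% P₂O₅ = 11.644 / 63.8 = 18.2508%.

18.25% P₂O₅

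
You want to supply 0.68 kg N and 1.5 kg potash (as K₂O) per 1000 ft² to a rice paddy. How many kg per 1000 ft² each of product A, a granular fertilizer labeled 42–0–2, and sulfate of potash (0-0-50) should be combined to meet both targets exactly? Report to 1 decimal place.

With a, b = kg per 1000 ft² of product A and sulfate of potash:
N: 0.42·a + 0·b = 0.68
K₂O: 0.02·a + 0.5·b = 1.5
Solving simultaneously: a = 1.61905, b = 2.93524.

1.6 kg product A, 2.9 kg sulfate of potash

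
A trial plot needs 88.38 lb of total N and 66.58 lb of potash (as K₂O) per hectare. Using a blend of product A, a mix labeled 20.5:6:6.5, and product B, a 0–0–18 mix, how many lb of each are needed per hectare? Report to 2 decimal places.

431.12 lb product A, 214.21 lb product B

Per-hectare balance (a = product A, b = product B):
N: 0.205·a + 0·b = 88.38
K₂O: 0.065·a + 0.18·b = 66.58
From row1: a = (88.38 − 0·b) / 0.205.
Into row2: 0.065·(88.38 − 0·b)/0.205 + 0.18·b = 66.58 → b = 214.206, a = 431.122.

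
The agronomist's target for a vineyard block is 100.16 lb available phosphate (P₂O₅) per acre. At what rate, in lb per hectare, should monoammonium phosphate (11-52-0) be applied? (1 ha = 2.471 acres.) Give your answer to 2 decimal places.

Product per acre = 100.16 / 52% = 192.615 lb.
Convert to per hectare: 192.615 × 2.471 = 475.953 lb.

475.95 lb of product per hectare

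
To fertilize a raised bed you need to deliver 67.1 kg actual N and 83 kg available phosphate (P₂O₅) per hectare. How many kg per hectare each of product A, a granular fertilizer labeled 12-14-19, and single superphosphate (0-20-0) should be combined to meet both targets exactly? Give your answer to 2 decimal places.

559.17 kg product A, 23.58 kg single superphosphate

With a, b = kg per hectare of product A and single superphosphate:
N: 0.12·a + 0·b = 67.1
P₂O₅: 0.14·a + 0.2·b = 83
Solving simultaneously: a = 559.167, b = 23.5833.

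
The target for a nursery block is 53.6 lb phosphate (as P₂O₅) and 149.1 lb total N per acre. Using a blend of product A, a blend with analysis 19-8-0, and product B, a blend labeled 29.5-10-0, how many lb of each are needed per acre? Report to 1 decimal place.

Let a = lb of product A, b = lb of product B (per acre).
P₂O₅: 0.08·a + 0.1·b = 53.6
N: 0.19·a + 0.295·b = 149.1
From row1: a = (53.6 − 0.1·b) / 0.08.
Into row2: 0.19·(53.6 − 0.1·b)/0.08 + 0.295·b = 149.1 → b = 379.13, a = 196.087.

196.1 lb product A, 379.1 lb product B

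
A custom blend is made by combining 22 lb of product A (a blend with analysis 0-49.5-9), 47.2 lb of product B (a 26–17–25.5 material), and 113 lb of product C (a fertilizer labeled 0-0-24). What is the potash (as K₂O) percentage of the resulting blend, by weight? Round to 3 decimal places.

Total mass = 22 + 47.2 + 113 = 182.2 lb.
K₂O mass = 9%×22 + 25.5%×47.2 + 24%×113 = 41.136 lb.
% K₂O = 41.136 / 182.2 = 22.5774%.

22.577% K₂O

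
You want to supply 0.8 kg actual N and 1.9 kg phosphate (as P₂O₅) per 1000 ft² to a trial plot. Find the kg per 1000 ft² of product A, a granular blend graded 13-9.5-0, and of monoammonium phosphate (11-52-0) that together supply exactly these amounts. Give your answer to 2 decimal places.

3.62 kg product A, 2.99 kg monoammonium phosphate

With a, b = kg per 1000 ft² of product A and monoammonium phosphate:
N: 0.13·a + 0.11·b = 0.8
P₂O₅: 0.095·a + 0.52·b = 1.9
Eliminate b: (row1) − 0.11/0.52·(row2) → 0.109904·a = 0.398077, so a = 3.62205.
Then b = (1.9 − 0.095·3.62205) / 0.52 = 2.99213.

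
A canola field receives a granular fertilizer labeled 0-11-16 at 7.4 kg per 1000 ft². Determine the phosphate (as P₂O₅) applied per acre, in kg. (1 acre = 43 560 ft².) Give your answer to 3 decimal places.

35.458 kg P₂O₅ per acre

P₂O₅ per 1000 ft² = 7.4 × 11% = 0.814 kg.
Convert to per acre: 0.814 × 43.56 = 35.4578 kg.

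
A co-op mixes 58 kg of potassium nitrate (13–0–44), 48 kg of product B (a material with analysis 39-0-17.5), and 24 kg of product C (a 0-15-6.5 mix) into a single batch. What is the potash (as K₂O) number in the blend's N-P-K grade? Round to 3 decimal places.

27.292% K₂O

Total mass = 58 + 48 + 24 = 130 kg.
K₂O mass = 44%×58 + 17.5%×48 + 6.5%×24 = 35.48 kg.
% K₂O = 35.48 / 130 = 27.2923%.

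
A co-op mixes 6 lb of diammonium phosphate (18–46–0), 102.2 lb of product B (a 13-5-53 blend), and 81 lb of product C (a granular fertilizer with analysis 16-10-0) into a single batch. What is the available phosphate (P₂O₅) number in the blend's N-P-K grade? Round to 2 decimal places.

Total mass = 6 + 102.2 + 81 = 189.2 lb.
P₂O₅ mass = 46%×6 + 5%×102.2 + 10%×81 = 15.97 lb.
% P₂O₅ = 15.97 / 189.2 = 8.4408%.

8.44% P₂O₅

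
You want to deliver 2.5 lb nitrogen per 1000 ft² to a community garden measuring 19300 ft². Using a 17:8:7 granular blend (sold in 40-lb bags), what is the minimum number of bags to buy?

8 bags

Product per 1000 ft² = 2.5 / 17% = 14.7059 lb.
Total product = 14.7059 × 19300 / 1000 = 283.824 lb.
Bags = ⌈283.824 / 40⌉ = 8.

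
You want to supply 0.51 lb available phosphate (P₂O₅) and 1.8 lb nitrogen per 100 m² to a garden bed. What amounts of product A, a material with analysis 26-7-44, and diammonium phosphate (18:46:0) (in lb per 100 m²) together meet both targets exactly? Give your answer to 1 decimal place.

6.9 lb product A, 0.1 lb diammonium phosphate

Let a = lb of product A, b = lb of diammonium phosphate (per 100 m²).
P₂O₅: 0.07·a + 0.46·b = 0.51
N: 0.26·a + 0.18·b = 1.8
From row1: a = (0.51 − 0.46·b) / 0.07.
Into row2: 0.26·(0.51 − 0.46·b)/0.07 + 0.18·b = 1.8 → b = 0.0616822, a = 6.88037.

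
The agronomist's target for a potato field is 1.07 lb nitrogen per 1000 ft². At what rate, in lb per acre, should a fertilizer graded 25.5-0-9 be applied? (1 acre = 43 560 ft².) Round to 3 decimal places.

182.781 lb of product per acre

Product per 1000 ft² = 1.07 / 25.5% = 4.19608 lb.
Convert to per acre: 4.19608 × 43.56 = 182.7812 lb.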